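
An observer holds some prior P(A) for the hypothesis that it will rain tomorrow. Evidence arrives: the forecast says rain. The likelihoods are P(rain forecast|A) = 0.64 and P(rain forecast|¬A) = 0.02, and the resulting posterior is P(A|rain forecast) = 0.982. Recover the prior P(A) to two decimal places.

P(A) = 0.63

In odds form, posterior odds = prior odds × likelihood ratio, so prior odds = posterior odds ÷ LR.
Posterior odds = 0.982/(1−0.982) = 54.5556. LR = 0.64/0.02 = 32.0000.
Prior odds = 54.5556/32.0000 = 1.7049, so P(A) = 1.7049/(1+1.7049) ≈ 0.63.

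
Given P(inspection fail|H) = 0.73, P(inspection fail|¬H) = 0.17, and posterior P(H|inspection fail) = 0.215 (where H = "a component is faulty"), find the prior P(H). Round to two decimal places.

P(H) = 0.06

Bayes' rule in odds form gives O(H|E) = O(H)·[P(E|H)/P(E|¬H)], hence O(H) = O(H|E)/LR.
Posterior odds = 0.215/(1−0.215) = 0.2739. LR = 0.73/0.17 = 4.2941.
Prior odds = 0.2739/4.2941 = 0.0638, so P(H) = 0.0638/(1+0.0638) ≈ 0.06.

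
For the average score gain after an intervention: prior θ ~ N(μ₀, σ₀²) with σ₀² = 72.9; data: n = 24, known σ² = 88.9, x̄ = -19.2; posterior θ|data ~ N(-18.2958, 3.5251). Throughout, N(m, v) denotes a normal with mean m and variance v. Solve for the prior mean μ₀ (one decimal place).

μ₀ = -0.5

The posterior mean is a precision-weighted average: μ_n = (τ₀μ₀ + τ_data·x̄)/(τ₀+τ_data), with τ₀=1/σ₀² and τ_data=n/σ².
Here τ₀ = 1/72.9 = 0.013717 and τ_data = 24/88.9 = 0.269966, so τ_n = 0.283683.
Rearranging for μ₀: μ₀ = (μ_n·τ_n − τ_data·x̄)/τ₀ = (-18.2958·0.283683 − 0.269966·-19.2) / 0.013717 = -0.006860/0.013717 ≈ -0.5.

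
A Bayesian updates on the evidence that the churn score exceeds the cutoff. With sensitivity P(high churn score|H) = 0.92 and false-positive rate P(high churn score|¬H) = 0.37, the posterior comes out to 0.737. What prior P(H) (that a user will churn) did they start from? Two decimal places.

Bayes' rule in odds form gives O(H|E) = O(H)·[P(E|H)/P(E|¬H)], hence O(H) = O(H|E)/LR.
Posterior odds = 0.737/(1−0.737) = 2.8023. LR = 0.92/0.37 = 2.4865.
Prior odds = 2.8023/2.4865 = 1.1270, so P(H) = 1.1270/(1+1.1270) ≈ 0.53.

P(H) = 0.53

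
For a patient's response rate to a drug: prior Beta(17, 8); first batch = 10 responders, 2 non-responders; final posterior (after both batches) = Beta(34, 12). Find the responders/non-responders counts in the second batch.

7 responders and 2 non-responders

Sequential conjugate updates are equivalent to a single update on the pooled data, so total successes = posterior α − prior α and total failures = posterior β − prior β.
Total across both batches: 34−17=17 responders, 12−8=4 non-responders.
Subtract the first batch: 17−10=7 responders and 4−2=2 non-responders.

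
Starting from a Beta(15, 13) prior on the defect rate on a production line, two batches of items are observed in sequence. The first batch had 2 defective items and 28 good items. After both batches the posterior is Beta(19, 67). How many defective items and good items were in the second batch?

Sequential conjugate updates are equivalent to a single update on the pooled data, so total successes = posterior α − prior α and total failures = posterior β − prior β.
Total across both batches: 19−15=4 defective items, 67−13=54 good items.
Subtract the first batch: 4−2=2 defective items and 54−28=26 good items.

2 defective items and 26 good items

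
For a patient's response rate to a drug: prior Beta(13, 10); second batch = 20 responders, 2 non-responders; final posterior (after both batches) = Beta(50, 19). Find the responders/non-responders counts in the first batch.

Because Beta–binomial updating is additive in the counts, the combined data contributed (α_post−α_prior, β_post−β_prior) successes and failures.
Total across both batches: 50−13=37 responders, 19−10=9 non-responders.
Subtract the second batch: 37−20=17 responders and 9−2=7 non-responders.

17 responders and 7 non-responders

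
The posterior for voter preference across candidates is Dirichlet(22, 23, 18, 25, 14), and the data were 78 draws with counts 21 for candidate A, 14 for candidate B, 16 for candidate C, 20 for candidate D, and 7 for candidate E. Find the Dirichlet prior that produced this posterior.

For a Dirichlet(α) prior with multinomial counts c, the posterior is Dirichlet(α + c) componentwise.
Subtract each count from the matching posterior parameter: 22−21=1, 23−14=9, 18−16=2, 25−20=5, 14−7=7.

Dirichlet(1, 9, 2, 5, 7)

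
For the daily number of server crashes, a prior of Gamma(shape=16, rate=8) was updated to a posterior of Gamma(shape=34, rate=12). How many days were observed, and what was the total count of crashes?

n = 4 days with total 18 crashes

Gamma–Poisson conjugacy: posterior shape = α + Σxᵢ, posterior rate = β + n.
Matching: Σxᵢ = 34 − 16 = 18 and n = 12 − 8 = 4.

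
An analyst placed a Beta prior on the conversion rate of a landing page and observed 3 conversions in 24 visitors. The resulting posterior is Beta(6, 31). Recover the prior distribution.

Under Beta–binomial conjugacy the posterior parameters are (α+s, β+f).
Subtract the data counts: 6−3=3, 31−21=10.

Beta(3, 10)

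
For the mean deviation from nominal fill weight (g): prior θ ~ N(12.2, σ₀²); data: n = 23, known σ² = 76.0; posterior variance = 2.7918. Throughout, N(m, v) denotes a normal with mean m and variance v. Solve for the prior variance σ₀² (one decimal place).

For the Normal–Normal model with known σ², precisions add: τ_n = τ₀ + n/σ².
So 1/σ₀² = 1/2.7918 − 23/76.0 = 0.358192 − 0.302632 = 0.055560.
Hence σ₀² = 1/0.055560 ≈ 18.0.

σ₀² = 18.0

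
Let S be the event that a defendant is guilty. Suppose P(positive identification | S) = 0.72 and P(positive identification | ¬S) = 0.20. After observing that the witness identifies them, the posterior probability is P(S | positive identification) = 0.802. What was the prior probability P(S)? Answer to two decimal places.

In odds form, posterior odds = prior odds × likelihood ratio, so prior odds = posterior odds ÷ LR.
Posterior odds = 0.802/(1−0.802) = 4.0505. LR = 0.72/0.20 = 3.6000.
Prior odds = 4.0505/3.6000 = 1.1251, so P(S) = 1.1251/(1+1.1251) ≈ 0.53.

P(S) = 0.53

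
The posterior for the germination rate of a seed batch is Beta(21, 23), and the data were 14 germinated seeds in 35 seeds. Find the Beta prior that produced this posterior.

Under Beta–binomial conjugacy the posterior parameters are (α+s, β+f).
Subtract the data counts: 21−14=7, 23−21=2.

Beta(7, 2)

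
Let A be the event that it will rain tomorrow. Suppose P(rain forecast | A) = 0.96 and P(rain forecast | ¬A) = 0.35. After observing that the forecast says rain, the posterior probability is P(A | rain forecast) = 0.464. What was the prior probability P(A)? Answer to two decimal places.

P(A) = 0.24

Bayes' rule in odds form gives O(A|E) = O(A)·[P(E|A)/P(E|¬A)], hence O(A) = O(A|E)/LR.
Posterior odds = 0.464/(1−0.464) = 0.8657. LR = 0.96/0.35 = 2.7429.
Prior odds = 0.8657/2.7429 = 0.3156, so P(A) = 0.3156/(1+0.3156) ≈ 0.24.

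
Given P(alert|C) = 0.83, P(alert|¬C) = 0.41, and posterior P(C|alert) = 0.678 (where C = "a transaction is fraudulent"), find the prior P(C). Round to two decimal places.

Bayes' rule in odds form gives O(C|E) = O(C)·[P(E|C)/P(E|¬C)], hence O(C) = O(C|E)/LR.
Posterior odds = 0.678/(1−0.678) = 2.1056. LR = 0.83/0.41 = 2.0244.
Prior odds = 2.1056/2.0244 = 1.0401, so P(C) = 1.0401/(1+1.0401) ≈ 0.51.

P(C) = 0.51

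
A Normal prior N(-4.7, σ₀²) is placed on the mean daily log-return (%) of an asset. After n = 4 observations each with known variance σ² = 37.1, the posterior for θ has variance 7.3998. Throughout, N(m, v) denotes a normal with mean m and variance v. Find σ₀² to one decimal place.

σ₀² = 36.6

For the Normal–Normal model with known σ², precisions add: τ_n = τ₀ + n/σ².
So 1/σ₀² = 1/7.3998 − 4/37.1 = 0.135139 − 0.107817 = 0.027322.
Hence σ₀² = 1/0.027322 ≈ 36.6.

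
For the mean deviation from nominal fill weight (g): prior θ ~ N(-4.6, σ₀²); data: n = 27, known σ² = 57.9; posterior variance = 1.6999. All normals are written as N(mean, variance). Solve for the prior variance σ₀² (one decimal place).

σ₀² = 8.2

Posterior precision equals prior precision plus data precision: 1/σ_n² = 1/σ₀² + n/σ².
So 1/σ₀² = 1/1.6999 − 27/57.9 = 0.588270 − 0.466321 = 0.121949.
Hence σ₀² = 1/0.121949 ≈ 8.2.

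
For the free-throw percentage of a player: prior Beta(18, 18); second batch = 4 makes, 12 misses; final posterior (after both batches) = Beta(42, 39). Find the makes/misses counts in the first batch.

20 makes and 9 misses

Because Beta–binomial updating is additive in the counts, the combined data contributed (α_post−α_prior, β_post−β_prior) successes and failures.
Total across both batches: 42−18=24 makes, 39−18=21 misses.
Subtract the second batch: 24−4=20 makes and 21−12=9 misses.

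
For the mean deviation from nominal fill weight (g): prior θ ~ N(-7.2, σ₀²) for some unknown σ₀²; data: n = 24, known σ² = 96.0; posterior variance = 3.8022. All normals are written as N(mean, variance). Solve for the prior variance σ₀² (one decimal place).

σ₀² = 76.9

For the Normal–Normal model with known σ², precisions add: τ_n = τ₀ + n/σ².
So 1/σ₀² = 1/3.8022 − 24/96.0 = 0.263006 − 0.250000 = 0.013006.
Hence σ₀² = 1/0.013006 ≈ 76.9.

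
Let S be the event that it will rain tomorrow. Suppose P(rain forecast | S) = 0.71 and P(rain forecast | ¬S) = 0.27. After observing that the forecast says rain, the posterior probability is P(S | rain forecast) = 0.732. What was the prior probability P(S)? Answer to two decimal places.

P(S) = 0.51

In odds form, posterior odds = prior odds × likelihood ratio, so prior odds = posterior odds ÷ LR.
Posterior odds = 0.732/(1−0.732) = 2.7313. LR = 0.71/0.27 = 2.6296.
Prior odds = 2.7313/2.6296 = 1.0387, so P(S) = 1.0387/(1+1.0387) ≈ 0.51.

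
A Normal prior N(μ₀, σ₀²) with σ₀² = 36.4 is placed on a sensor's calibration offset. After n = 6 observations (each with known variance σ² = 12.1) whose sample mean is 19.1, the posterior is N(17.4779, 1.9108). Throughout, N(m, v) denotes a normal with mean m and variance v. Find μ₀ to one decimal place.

μ₀ = -11.8

With known observation variance, the Normal–Normal posterior has precision τ_n = τ₀ + n/σ² and mean μ_n = (τ₀μ₀ + (n/σ²)x̄)/τ_n.
Here τ₀ = 1/36.4 = 0.027473 and τ_data = 6/12.1 = 0.495868, so τ_n = 0.523341.
Rearranging for μ₀: μ₀ = (μ_n·τ_n − τ_data·x̄)/τ₀ = (17.4779·0.523341 − 0.495868·19.1) / 0.027473 = -0.324177/0.027473 ≈ -11.8.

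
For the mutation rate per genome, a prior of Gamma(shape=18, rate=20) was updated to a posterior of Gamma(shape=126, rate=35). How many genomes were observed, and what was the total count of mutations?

A Gamma(α, β) prior (rate parametrization) on a Poisson rate with n observations summing to S gives posterior Gamma(α+S, β+n).
Matching: Σxᵢ = 126 − 18 = 108 and n = 35 − 20 = 15.

n = 15 genomes with total 108 mutations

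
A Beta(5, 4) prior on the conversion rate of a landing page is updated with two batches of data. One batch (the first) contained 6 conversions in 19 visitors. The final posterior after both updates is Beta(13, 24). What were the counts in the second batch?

Because Beta–binomial updating is additive in the counts, the combined data contributed (α_post−α_prior, β_post−β_prior) successes and failures.
Total across both batches: 13−5=8 conversions, 24−4=20 bounces.
Subtract the first batch: 8−6=2 conversions and 20−13=7 bounces.

2 conversions and 7 bounces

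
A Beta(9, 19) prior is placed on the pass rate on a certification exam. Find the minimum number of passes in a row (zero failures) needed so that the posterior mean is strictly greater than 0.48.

After k passes and 0 failures the posterior is Beta(9+k, 19), with mean (9+k)/(9+19+k).
Set (9+k)/(28+k) > 0.48 and solve: k > (0.48·28 − 9)/(1 − 0.48) = 8.538.
The smallest integer exceeding 8.538 is 9.

k = 9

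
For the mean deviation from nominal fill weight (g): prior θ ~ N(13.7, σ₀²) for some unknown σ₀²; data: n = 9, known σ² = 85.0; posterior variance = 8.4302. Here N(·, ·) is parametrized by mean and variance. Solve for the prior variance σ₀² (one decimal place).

σ₀² = 78.5

For the Normal–Normal model with known σ², precisions add: τ_n = τ₀ + n/σ².
So 1/σ₀² = 1/8.4302 − 9/85.0 = 0.118621 − 0.105882 = 0.012739.
Hence σ₀² = 1/0.012739 ≈ 78.5.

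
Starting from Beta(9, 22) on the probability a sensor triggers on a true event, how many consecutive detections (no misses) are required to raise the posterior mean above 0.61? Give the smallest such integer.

After k detections and 0 misses the posterior is Beta(9+k, 22), with mean (9+k)/(9+22+k).
Set (9+k)/(31+k) > 0.61 and solve: k > (0.61·31 − 9)/(1 − 0.61) = 25.410.
The smallest integer exceeding 25.410 is 26.

k = 26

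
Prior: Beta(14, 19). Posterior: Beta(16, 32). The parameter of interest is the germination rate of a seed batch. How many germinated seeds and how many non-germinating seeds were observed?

A Beta(α, β) prior with s successes and f failures in binomial data gives a Beta(α+s, β+f) posterior.
So s = 16 − 14 = 2 and f = 32 − 19 = 13.

2 germinated seeds and 13 non-germinating seeds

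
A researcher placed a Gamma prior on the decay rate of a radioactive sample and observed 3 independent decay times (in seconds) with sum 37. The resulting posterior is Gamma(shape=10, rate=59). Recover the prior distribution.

Gamma(shape=7, rate=22)

Gamma–exponential conjugacy: posterior shape = α + n, posterior rate = β + Σtᵢ.
So α = 10 − 3 = 7 and β = 59 − 37 = 22.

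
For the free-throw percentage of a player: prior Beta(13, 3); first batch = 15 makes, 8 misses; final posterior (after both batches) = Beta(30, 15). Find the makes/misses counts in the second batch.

2 makes and 4 misses

Because Beta–binomial updating is additive in the counts, the combined data contributed (α_post−α_prior, β_post−β_prior) successes and failures.
Total across both batches: 30−13=17 makes, 15−3=12 misses.
Subtract the first batch: 17−15=2 makes and 12−8=4 misses.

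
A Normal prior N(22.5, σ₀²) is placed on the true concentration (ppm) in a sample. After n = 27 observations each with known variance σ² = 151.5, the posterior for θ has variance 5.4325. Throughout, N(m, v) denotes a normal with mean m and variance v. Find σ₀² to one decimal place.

For the Normal–Normal model with known σ², precisions add: τ_n = τ₀ + n/σ².
So 1/σ₀² = 1/5.4325 − 27/151.5 = 0.184077 − 0.178218 = 0.005859.
Hence σ₀² = 1/0.005859 ≈ 170.7.

σ₀² = 170.7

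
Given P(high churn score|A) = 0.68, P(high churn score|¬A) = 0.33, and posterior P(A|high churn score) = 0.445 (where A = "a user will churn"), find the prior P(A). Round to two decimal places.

P(A) = 0.28

In odds form, posterior odds = prior odds × likelihood ratio, so prior odds = posterior odds ÷ LR.
Posterior odds = 0.445/(1−0.445) = 0.8018. LR = 0.68/0.33 = 2.0606.
Prior odds = 0.8018/2.0606 = 0.3891, so P(A) = 0.3891/(1+0.3891) ≈ 0.28.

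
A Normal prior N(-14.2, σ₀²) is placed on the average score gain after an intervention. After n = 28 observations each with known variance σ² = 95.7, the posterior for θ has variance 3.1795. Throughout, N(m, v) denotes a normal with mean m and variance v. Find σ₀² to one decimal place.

σ₀² = 45.6

For the Normal–Normal model with known σ², precisions add: τ_n = τ₀ + n/σ².
So 1/σ₀² = 1/3.1795 − 28/95.7 = 0.314515 − 0.292581 = 0.021934.
Hence σ₀² = 1/0.021934 ≈ 45.6.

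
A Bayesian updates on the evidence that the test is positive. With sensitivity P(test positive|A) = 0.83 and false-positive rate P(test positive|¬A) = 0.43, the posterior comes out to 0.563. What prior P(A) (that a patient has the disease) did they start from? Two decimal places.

Bayes' rule in odds form gives O(A|E) = O(A)·[P(E|A)/P(E|¬A)], hence O(A) = O(A|E)/LR.
Posterior odds = 0.563/(1−0.563) = 1.2883. LR = 0.83/0.43 = 1.9302.
Prior odds = 1.2883/1.9302 = 0.6674, so P(A) = 0.6674/(1+0.6674) ≈ 0.40.

P(A) = 0.40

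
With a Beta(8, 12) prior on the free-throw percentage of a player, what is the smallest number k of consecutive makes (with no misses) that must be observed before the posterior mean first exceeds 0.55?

k = 7

After k makes and 0 misses the posterior is Beta(8+k, 12), with mean (8+k)/(8+12+k).
Set (8+k)/(20+k) > 0.55 and solve: k > (0.55·20 − 8)/(1 − 0.55) = 6.667.
The smallest integer exceeding 6.667 is 7.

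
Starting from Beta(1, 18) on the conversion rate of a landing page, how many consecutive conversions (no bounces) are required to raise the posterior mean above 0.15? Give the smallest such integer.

k = 3

After k conversions and 0 bounces the posterior is Beta(1+k, 18), with mean (1+k)/(1+18+k).
Set (1+k)/(19+k) > 0.15 and solve: k > (0.15·19 − 1)/(1 − 0.15) = 2.176.
The smallest integer exceeding 2.176 is 3, and checking k=3: (4)/(22) = 0.1818 > 0.15.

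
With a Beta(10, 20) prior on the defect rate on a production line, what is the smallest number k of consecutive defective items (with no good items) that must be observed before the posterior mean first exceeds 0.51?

After k defective items and 0 good items the posterior is Beta(10+k, 20), with mean (10+k)/(10+20+k).
Set (10+k)/(30+k) > 0.51 and solve: k > (0.51·30 − 10)/(1 − 0.51) = 10.816.
The smallest integer exceeding 10.816 is 11.

k = 11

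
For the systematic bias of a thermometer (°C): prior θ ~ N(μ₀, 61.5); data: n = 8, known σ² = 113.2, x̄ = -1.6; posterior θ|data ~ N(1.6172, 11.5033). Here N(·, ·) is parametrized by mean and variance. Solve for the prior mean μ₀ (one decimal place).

The posterior mean is a precision-weighted average: μ_n = (τ₀μ₀ + τ_data·x̄)/(τ₀+τ_data), with τ₀=1/σ₀² and τ_data=n/σ².
Here τ₀ = 1/61.5 = 0.016260 and τ_data = 8/113.2 = 0.070671, so τ_n = 0.086931.
Rearranging for μ₀: μ₀ = (μ_n·τ_n − τ_data·x̄)/τ₀ = (1.6172·0.086931 − 0.070671·-1.6) / 0.016260 = 0.253658/0.016260 ≈ 15.6.

μ₀ = 15.6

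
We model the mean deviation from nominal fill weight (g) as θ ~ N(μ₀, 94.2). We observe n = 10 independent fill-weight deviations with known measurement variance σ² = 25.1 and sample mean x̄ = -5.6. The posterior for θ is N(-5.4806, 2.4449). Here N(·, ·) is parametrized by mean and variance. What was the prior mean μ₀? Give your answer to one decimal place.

With known observation variance, the Normal–Normal posterior has precision τ_n = τ₀ + n/σ² and mean μ_n = (τ₀μ₀ + (n/σ²)x̄)/τ_n.
Here τ₀ = 1/94.2 = 0.010616 and τ_data = 10/25.1 = 0.398406, so τ_n = 0.409022.
Rearranging for μ₀: μ₀ = (μ_n·τ_n − τ_data·x̄)/τ₀ = (-5.4806·0.409022 − 0.398406·-5.6) / 0.010616 = -0.010612/0.010616 ≈ -1.0.

μ₀ = -1.0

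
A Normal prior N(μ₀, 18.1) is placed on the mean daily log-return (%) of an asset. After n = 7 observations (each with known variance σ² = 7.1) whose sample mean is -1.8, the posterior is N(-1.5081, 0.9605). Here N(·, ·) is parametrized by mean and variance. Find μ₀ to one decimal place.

With known observation variance, the Normal–Normal posterior has precision τ_n = τ₀ + n/σ² and mean μ_n = (τ₀μ₀ + (n/σ²)x̄)/τ_n.
Here τ₀ = 1/18.1 = 0.055249 and τ_data = 7/7.1 = 0.985915, so τ_n = 1.041164.
Rearranging for μ₀: μ₀ = (μ_n·τ_n − τ_data·x̄)/τ₀ = (-1.5081·1.041164 − 0.985915·-1.8) / 0.055249 = 0.204468/0.055249 ≈ 3.7.

μ₀ = 3.7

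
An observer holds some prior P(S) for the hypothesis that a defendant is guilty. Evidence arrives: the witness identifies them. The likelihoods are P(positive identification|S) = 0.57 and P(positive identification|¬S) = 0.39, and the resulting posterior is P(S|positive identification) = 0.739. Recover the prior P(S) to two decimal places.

P(S) = 0.66

In odds form, posterior odds = prior odds × likelihood ratio, so prior odds = posterior odds ÷ LR.
Posterior odds = 0.739/(1−0.739) = 2.8314. LR = 0.57/0.39 = 1.4615.
Prior odds = 2.8314/1.4615 = 1.9373, so P(S) = 1.9373/(1+1.9373) ≈ 0.66.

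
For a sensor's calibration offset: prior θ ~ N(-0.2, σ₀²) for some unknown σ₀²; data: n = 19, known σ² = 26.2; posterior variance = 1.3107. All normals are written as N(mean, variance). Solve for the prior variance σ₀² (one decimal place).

For the Normal–Normal model with known σ², precisions add: τ_n = τ₀ + n/σ².
So 1/σ₀² = 1/1.3107 − 19/26.2 = 0.762951 − 0.725191 = 0.037760.
Hence σ₀² = 1/0.037760 ≈ 26.5.

σ₀² = 26.5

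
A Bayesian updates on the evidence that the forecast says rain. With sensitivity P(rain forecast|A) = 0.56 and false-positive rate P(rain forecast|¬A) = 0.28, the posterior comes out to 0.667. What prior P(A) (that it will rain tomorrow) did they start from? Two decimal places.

Bayes' rule in odds form gives O(A|E) = O(A)·[P(E|A)/P(E|¬A)], hence O(A) = O(A|E)/LR.
Posterior odds = 0.667/(1−0.667) = 2.0030. LR = 0.56/0.28 = 2.0000.
Prior odds = 2.0030/2.0000 = 1.0015, so P(A) = 1.0015/(1+1.0015) ≈ 0.50.

P(A) = 0.50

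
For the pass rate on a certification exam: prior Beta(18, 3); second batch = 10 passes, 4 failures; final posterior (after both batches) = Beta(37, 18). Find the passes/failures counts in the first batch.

Because Beta–binomial updating is additive in the counts, the combined data contributed (α_post−α_prior, β_post−β_prior) successes and failures.
Total across both batches: 37−18=19 passes, 18−3=15 failures.
Subtract the second batch: 19−10=9 passes and 15−4=11 failures.

9 passes and 11 failures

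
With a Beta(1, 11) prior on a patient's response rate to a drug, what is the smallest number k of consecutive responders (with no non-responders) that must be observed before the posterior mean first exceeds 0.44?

k = 8

After k responders and 0 non-responders the posterior is Beta(1+k, 11), with mean (1+k)/(1+11+k).
Set (1+k)/(12+k) > 0.44 and solve: k > (0.44·12 − 1)/(1 − 0.44) = 7.643.
The smallest integer exceeding 7.643 is 8, and checking k=8: (9)/(20) = 0.4500 > 0.44.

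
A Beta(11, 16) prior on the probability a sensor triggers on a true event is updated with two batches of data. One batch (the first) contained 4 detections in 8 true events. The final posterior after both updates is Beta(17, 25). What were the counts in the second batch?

2 detections and 5 misses

Because Beta–binomial updating is additive in the counts, the combined data contributed (α_post−α_prior, β_post−β_prior) successes and failures.
Total across both batches: 17−11=6 detections, 25−16=9 misses.
Subtract the first batch: 6−4=2 detections and 9−4=5 misses.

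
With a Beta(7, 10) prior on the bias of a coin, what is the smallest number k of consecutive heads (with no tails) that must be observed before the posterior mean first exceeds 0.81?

k = 36

After k heads and 0 tails the posterior is Beta(7+k, 10), with mean (7+k)/(7+10+k).
Set (7+k)/(17+k) > 0.81 and solve: k > (0.81·17 − 7)/(1 − 0.81) = 35.632.
The smallest integer exceeding 35.632 is 36, and checking k=36: (43)/(53) = 0.8113 > 0.81.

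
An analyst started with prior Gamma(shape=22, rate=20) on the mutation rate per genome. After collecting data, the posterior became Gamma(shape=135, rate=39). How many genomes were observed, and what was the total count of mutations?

n = 19 genomes with total 113 mutations

Gamma–Poisson conjugacy: posterior shape = α + Σxᵢ, posterior rate = β + n.
Matching: Σxᵢ = 135 − 22 = 113 and n = 39 − 20 = 19.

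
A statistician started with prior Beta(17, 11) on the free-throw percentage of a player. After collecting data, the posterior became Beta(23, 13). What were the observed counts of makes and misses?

6 makes and 2 misses

A Beta(α, β) prior with s successes and f failures in binomial data gives a Beta(α+s, β+f) posterior.
Match parameters: s=23−17=6, f=13−11=2.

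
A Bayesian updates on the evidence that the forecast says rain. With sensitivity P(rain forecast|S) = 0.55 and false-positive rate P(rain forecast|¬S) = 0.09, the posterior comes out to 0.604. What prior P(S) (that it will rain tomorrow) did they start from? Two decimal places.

P(S) = 0.20

Bayes' rule in odds form gives O(S|E) = O(S)·[P(E|S)/P(E|¬S)], hence O(S) = O(S|E)/LR.
Posterior odds = 0.604/(1−0.604) = 1.5253. LR = 0.55/0.09 = 6.1111.
Prior odds = 1.5253/6.1111 = 0.2496, so P(S) = 0.2496/(1+0.2496) ≈ 0.20.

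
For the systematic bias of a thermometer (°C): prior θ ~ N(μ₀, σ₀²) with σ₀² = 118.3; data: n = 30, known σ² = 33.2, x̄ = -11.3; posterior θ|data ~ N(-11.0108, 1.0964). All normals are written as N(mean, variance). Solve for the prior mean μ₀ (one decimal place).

μ₀ = 19.9

With known observation variance, the Normal–Normal posterior has precision τ_n = τ₀ + n/σ² and mean μ_n = (τ₀μ₀ + (n/σ²)x̄)/τ_n.
Here τ₀ = 1/118.3 = 0.008453 and τ_data = 30/33.2 = 0.903614, so τ_n = 0.912067.
Rearranging for μ₀: μ₀ = (μ_n·τ_n − τ_data·x̄)/τ₀ = (-11.0108·0.912067 − 0.903614·-11.3) / 0.008453 = 0.168251/0.008453 ≈ 19.9.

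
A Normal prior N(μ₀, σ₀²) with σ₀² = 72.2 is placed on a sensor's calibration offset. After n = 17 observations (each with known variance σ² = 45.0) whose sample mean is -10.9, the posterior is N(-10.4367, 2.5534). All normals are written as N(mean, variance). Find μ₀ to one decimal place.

The posterior mean is a precision-weighted average: μ_n = (τ₀μ₀ + τ_data·x̄)/(τ₀+τ_data), with τ₀=1/σ₀² and τ_data=n/σ².
Here τ₀ = 1/72.2 = 0.013850 and τ_data = 17/45.0 = 0.377778, so τ_n = 0.391628.
Rearranging for μ₀: μ₀ = (μ_n·τ_n − τ_data·x̄)/τ₀ = (-10.4367·0.391628 − 0.377778·-10.9) / 0.013850 = 0.030476/0.013850 ≈ 2.2.

μ₀ = 2.2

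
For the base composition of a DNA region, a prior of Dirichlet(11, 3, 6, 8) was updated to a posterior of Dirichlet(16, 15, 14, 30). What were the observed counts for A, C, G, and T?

counts (5, 12, 8, 22)

For a Dirichlet(α) prior with multinomial counts c, the posterior is Dirichlet(α + c) componentwise.
Counts are posterior − prior componentwise: 16−11=5, 15−3=12, 14−6=8, 30−8=22.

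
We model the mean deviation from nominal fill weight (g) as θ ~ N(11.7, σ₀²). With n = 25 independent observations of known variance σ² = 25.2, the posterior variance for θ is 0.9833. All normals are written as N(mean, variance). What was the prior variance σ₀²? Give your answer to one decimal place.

σ₀² = 40.1

Posterior precision equals prior precision plus data precision: 1/σ_n² = 1/σ₀² + n/σ².
So 1/σ₀² = 1/0.9833 − 25/25.2 = 1.016984 − 0.992063 = 0.024921.
Hence σ₀² = 1/0.024921 ≈ 40.1.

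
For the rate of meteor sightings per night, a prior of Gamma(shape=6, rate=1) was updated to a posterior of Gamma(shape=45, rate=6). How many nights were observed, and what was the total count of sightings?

n = 5 nights with total 39 sightings

A Gamma(α, β) prior (rate parametrization) on a Poisson rate with n observations summing to S gives posterior Gamma(α+S, β+n).
Matching: Σxᵢ = 45 − 6 = 39 and n = 6 − 1 = 5.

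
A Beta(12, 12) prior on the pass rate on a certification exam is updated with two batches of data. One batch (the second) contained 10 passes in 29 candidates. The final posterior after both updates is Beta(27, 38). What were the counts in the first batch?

5 passes and 7 failures

Sequential conjugate updates are equivalent to a single update on the pooled data, so total successes = posterior α − prior α and total failures = posterior β − prior β.
Total across both batches: 27−12=15 passes, 38−12=26 failures.
Subtract the second batch: 15−10=5 passes and 26−19=7 failures.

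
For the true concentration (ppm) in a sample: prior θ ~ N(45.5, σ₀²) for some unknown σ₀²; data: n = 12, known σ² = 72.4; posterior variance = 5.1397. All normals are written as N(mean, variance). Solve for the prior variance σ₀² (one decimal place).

σ₀² = 34.7

Posterior precision equals prior precision plus data precision: 1/σ_n² = 1/σ₀² + n/σ².
So 1/σ₀² = 1/5.1397 − 12/72.4 = 0.194564 − 0.165746 = 0.028818.
Hence σ₀² = 1/0.028818 ≈ 34.7.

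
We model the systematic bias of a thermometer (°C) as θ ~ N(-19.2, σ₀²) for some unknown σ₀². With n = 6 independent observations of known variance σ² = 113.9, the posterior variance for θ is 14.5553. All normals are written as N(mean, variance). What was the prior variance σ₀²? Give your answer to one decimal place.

σ₀² = 62.4

For the Normal–Normal model with known σ², precisions add: τ_n = τ₀ + n/σ².
So 1/σ₀² = 1/14.5553 − 6/113.9 = 0.068703 − 0.052678 = 0.016025.
Hence σ₀² = 1/0.016025 ≈ 62.4.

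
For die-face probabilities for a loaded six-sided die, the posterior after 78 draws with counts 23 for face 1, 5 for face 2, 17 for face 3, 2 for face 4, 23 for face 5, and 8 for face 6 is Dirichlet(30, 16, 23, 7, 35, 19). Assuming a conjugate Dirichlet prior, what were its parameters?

Dirichlet(7, 11, 6, 5, 12, 11)

For a Dirichlet(α) prior with multinomial counts c, the posterior is Dirichlet(α + c) componentwise.
Subtract each count from the matching posterior parameter: 30−23=7, 16−5=11, 23−17=6, 7−2=5, 35−23=12, 19−8=11.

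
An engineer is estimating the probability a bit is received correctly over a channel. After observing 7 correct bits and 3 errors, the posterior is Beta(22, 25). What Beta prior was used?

A Beta(a, b) prior with s successes and f failures in binomial data gives a Beta(a+s, b+f) posterior.
So a = 22 − 7 = 15 and b = 25 − 3 = 22.

Beta(15, 22)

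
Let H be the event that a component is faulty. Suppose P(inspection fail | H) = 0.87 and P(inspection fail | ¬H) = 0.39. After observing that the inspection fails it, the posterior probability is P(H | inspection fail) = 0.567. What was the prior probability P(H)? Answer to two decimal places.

P(H) = 0.37

In odds form, posterior odds = prior odds × likelihood ratio, so prior odds = posterior odds ÷ LR.
Posterior odds = 0.567/(1−0.567) = 1.3095. LR = 0.87/0.39 = 2.2308.
Prior odds = 1.3095/2.2308 = 0.5870, so P(H) = 0.5870/(1+0.5870) ≈ 0.37.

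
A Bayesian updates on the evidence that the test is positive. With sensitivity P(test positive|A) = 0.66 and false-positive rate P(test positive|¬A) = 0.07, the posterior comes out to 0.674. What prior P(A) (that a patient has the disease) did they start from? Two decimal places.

P(A) = 0.18

In odds form, posterior odds = prior odds × likelihood ratio, so prior odds = posterior odds ÷ LR.
Posterior odds = 0.674/(1−0.674) = 2.0675. LR = 0.66/0.07 = 9.4286.
Prior odds = 2.0675/9.4286 = 0.2193, so P(A) = 0.2193/(1+0.2193) ≈ 0.18.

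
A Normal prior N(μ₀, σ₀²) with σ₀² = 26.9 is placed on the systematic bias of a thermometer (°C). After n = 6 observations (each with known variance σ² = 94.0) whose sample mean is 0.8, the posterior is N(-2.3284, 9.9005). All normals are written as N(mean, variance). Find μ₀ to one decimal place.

With known observation variance, the Normal–Normal posterior has precision τ_n = τ₀ + n/σ² and mean μ_n = (τ₀μ₀ + (n/σ²)x̄)/τ_n.
Here τ₀ = 1/26.9 = 0.037175 and τ_data = 6/94.0 = 0.063830, so τ_n = 0.101005.
Rearranging for μ₀: μ₀ = (μ_n·τ_n − τ_data·x̄)/τ₀ = (-2.3284·0.101005 − 0.063830·0.8) / 0.037175 = -0.286244/0.037175 ≈ -7.7.

μ₀ = -7.7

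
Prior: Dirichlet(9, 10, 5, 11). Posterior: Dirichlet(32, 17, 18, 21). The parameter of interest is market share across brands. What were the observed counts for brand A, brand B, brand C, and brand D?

counts (23, 7, 13, 10)

For a Dirichlet(α) prior with multinomial counts c, the posterior is Dirichlet(α + c) componentwise.
Counts are posterior − prior componentwise: 32−9=23, 17−10=7, 18−5=13, 21−11=10.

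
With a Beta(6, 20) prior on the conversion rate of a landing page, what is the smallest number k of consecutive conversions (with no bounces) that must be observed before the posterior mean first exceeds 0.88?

k = 141

After k conversions and 0 bounces the posterior is Beta(6+k, 20), with mean (6+k)/(6+20+k).
Set (6+k)/(26+k) > 0.88 and solve: k > (0.88·26 − 6)/(1 − 0.88) = 140.667.
The smallest integer exceeding 140.667 is 141, and checking k=141: (147)/(167) = 0.8802 > 0.88.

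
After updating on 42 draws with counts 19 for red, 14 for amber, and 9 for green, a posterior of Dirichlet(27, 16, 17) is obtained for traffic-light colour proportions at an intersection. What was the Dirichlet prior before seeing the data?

For a Dirichlet(α) prior with multinomial counts c, the posterior is Dirichlet(α + c) componentwise.
Subtract each count from the matching posterior parameter: 27−19=8, 16−14=2, 17−9=8.

Dirichlet(8, 2, 8)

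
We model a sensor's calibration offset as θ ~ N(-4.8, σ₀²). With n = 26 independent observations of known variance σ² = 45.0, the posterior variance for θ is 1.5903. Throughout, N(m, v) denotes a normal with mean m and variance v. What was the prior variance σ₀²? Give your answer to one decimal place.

σ₀² = 19.6

For the Normal–Normal model with known σ², precisions add: τ_n = τ₀ + n/σ².
So 1/σ₀² = 1/1.5903 − 26/45.0 = 0.628812 − 0.577778 = 0.051034.
Hence σ₀² = 1/0.051034 ≈ 19.6.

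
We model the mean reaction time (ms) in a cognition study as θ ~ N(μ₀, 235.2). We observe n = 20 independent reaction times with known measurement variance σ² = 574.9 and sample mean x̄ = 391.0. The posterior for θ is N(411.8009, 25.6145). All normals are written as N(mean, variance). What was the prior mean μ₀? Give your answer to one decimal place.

μ₀ = 582.0

The posterior mean is a precision-weighted average: μ_n = (τ₀μ₀ + τ_data·x̄)/(τ₀+τ_data), with τ₀=1/σ₀² and τ_data=n/σ².
Here τ₀ = 1/235.2 = 0.004252 and τ_data = 20/574.9 = 0.034789, so τ_n = 0.039041.
Rearranging for μ₀: μ₀ = (μ_n·τ_n − τ_data·x̄)/τ₀ = (411.8009·0.039041 − 0.034789·391.0) / 0.004252 = 2.474620/0.004252 ≈ 582.0.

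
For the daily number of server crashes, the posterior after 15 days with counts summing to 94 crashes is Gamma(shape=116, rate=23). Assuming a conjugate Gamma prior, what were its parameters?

Gamma–Poisson conjugacy: posterior shape = α + Σxᵢ, posterior rate = β + n.
So α = 116 − 94 = 22 and β = 23 − 15 = 8.

Gamma(shape=22, rate=8)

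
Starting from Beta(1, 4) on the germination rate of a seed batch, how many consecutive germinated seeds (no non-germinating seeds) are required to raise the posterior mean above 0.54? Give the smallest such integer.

After k germinated seeds and 0 non-germinating seeds the posterior is Beta(1+k, 4), with mean (1+k)/(1+4+k).
Set (1+k)/(5+k) > 0.54 and solve: k > (0.54·5 − 1)/(1 − 0.54) = 3.696.
The smallest integer exceeding 3.696 is 4.

k = 4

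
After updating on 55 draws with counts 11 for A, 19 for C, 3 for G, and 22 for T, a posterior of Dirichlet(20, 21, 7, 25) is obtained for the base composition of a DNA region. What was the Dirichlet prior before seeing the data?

Dirichlet(9, 2, 4, 3)

For a Dirichlet(α) prior with multinomial counts c, the posterior is Dirichlet(α + c) componentwise.
Subtract each count from the matching posterior parameter: 20−11=9, 21−19=2, 7−3=4, 25−22=3.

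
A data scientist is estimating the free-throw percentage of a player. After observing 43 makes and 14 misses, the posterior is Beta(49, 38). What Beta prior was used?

Under Beta–binomial conjugacy the posterior parameters are (a+s, b+f).
So a = 49 − 43 = 6 and b = 38 − 14 = 24.

Beta(6, 24)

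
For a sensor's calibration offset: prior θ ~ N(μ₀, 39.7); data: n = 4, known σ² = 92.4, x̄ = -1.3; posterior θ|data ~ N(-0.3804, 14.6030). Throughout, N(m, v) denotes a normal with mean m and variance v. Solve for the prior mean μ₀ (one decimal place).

With known observation variance, the Normal–Normal posterior has precision τ_n = τ₀ + n/σ² and mean μ_n = (τ₀μ₀ + (n/σ²)x̄)/τ_n.
Here τ₀ = 1/39.7 = 0.025189 and τ_data = 4/92.4 = 0.043290, so τ_n = 0.068479.
Rearranging for μ₀: μ₀ = (μ_n·τ_n − τ_data·x̄)/τ₀ = (-0.3804·0.068479 − 0.043290·-1.3) / 0.025189 = 0.030228/0.025189 ≈ 1.2.

μ₀ = 1.2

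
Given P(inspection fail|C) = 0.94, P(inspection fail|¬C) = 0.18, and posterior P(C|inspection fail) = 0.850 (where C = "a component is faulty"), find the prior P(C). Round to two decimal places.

P(C) = 0.52

In odds form, posterior odds = prior odds × likelihood ratio, so prior odds = posterior odds ÷ LR.
Posterior odds = 0.850/(1−0.850) = 5.6667. LR = 0.94/0.18 = 5.2222.
Prior odds = 5.6667/5.2222 = 1.0851, so P(C) = 1.0851/(1+1.0851) ≈ 0.52.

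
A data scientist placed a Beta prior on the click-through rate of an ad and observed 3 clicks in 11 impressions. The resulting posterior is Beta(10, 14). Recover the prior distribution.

Beta(7, 6)

Beta is conjugate to the binomial likelihood: posterior = Beta(α+s, β+f).
Subtract the data counts: 10−3=7, 14−8=6.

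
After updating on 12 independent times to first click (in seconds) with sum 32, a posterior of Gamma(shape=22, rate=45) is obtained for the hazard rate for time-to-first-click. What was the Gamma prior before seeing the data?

Gamma(shape=10, rate=13)

Gamma–exponential conjugacy: posterior shape = α + n, posterior rate = β + Σtᵢ.
So α = 22 − 12 = 10 and β = 45 − 32 = 13.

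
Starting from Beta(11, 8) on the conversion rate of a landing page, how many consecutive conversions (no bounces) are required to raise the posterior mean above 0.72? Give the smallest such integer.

k = 10

After k conversions and 0 bounces the posterior is Beta(11+k, 8), with mean (11+k)/(11+8+k).
Set (11+k)/(19+k) > 0.72 and solve: k > (0.72·19 − 11)/(1 − 0.72) = 9.571.
The smallest integer exceeding 9.571 is 10, and checking k=10: (21)/(29) = 0.7241 > 0.72.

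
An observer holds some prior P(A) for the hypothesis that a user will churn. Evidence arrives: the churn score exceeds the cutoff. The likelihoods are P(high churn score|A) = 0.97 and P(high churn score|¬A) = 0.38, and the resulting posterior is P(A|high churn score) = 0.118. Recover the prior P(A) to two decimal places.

Bayes' rule in odds form gives O(A|E) = O(A)·[P(E|A)/P(E|¬A)], hence O(A) = O(A|E)/LR.
Posterior odds = 0.118/(1−0.118) = 0.1338. LR = 0.97/0.38 = 2.5526.
Prior odds = 0.1338/2.5526 = 0.0524, so P(A) = 0.0524/(1+0.0524) ≈ 0.05.

P(A) = 0.05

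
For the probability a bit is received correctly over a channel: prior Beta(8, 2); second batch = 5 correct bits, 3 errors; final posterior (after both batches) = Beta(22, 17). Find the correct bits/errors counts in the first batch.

9 correct bits and 12 errors

Because Beta–binomial updating is additive in the counts, the combined data contributed (α_post−α_prior, β_post−β_prior) successes and failures.
Total across both batches: 22−8=14 correct bits, 17−2=15 errors.
Subtract the second batch: 14−5=9 correct bits and 15−3=12 errors.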